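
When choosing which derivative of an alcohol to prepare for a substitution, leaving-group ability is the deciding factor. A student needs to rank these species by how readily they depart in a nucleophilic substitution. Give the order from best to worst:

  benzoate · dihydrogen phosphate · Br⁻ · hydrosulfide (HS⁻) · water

Br⁻ > water > dihydrogen phosphate > benzoate > hydrosulfide (HS⁻)

Rank by basicity of the departing species: weakest base leaves most easily.
Br⁻: pKₐ(HBr) ≈ -9
water: pKₐ(H₃O⁺) ≈ -1.7
dihydrogen phosphate: pKₐ(H₃PO₄) ≈ 2.1
benzoate: pKₐ(C₆H₅COOH) ≈ 4.2
hydrosulfide (HS⁻): pKₐ(H₂S) ≈ 7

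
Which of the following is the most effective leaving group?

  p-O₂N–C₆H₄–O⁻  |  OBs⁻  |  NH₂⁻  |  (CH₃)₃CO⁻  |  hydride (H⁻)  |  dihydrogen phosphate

OBs⁻

A good leaving group is a weak base: the lower the pKₐ of its conjugate acid, the more readily it departs.
OBs⁻: pKₐ(p-BrC₆H₄SO₃H) ≈ -2.8
dihydrogen phosphate: pKₐ(H₃PO₄) ≈ 2.1
p-O₂N–C₆H₄–O⁻: pKₐ(p-nitrophenol) ≈ 7.2
(CH₃)₃CO⁻: pKₐ(t-BuOH) ≈ 18
hydride (H⁻): pKₐ(H₂) ≈ 36
NH₂⁻: pKₐ(NH₃) ≈ 38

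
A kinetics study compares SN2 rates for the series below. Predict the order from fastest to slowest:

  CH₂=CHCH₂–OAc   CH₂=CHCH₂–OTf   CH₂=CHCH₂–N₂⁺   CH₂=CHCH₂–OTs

With the same alkyl group throughout, only the leaving group differentiates the rates.
The more stable X⁻ (or X) is on its own — i.e. the weaker a base it is — the better a leaving group it makes.
CH₂=CHCH₂–N₂⁺ loses N₂: no meaningful conjugate acid; N₂ departs as an exceptionally stable neutral molecule
CH₂=CHCH₂–OTf loses OTf⁻: pKₐ(CF₃SO₃H (triflic acid)) ≈ -14
CH₂=CHCH₂–OTs loses OTs⁻: pKₐ(p-CH₃C₆H₄SO₃H (TsOH)) ≈ -2.8
CH₂=CHCH₂–OAc loses AcO⁻: pKₐ(CH₃COOH) ≈ 4.8

CH₂=CHCH₂–N₂⁺ > CH₂=CHCH₂–OTf > CH₂=CHCH₂–OTs > CH₂=CHCH₂–OAc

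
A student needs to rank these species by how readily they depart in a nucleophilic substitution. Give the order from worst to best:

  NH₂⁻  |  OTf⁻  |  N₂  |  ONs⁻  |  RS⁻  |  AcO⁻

NH₂⁻ < RS⁻ < AcO⁻ < ONs⁻ < OTf⁻ < N₂

Rank by basicity of the departing species: weakest base leaves most easily.
N₂: no meaningful conjugate acid; N₂ departs as an exceptionally stable neutral molecule
OTf⁻: pKₐ(CF₃SO₃H (triflic acid)) ≈ -14 — charge spread over three oxygens and a CF₃ group; the premier leaving group in synthesis
ONs⁻: pKₐ(p-O₂NC₆H₄SO₃H) ≈ -3.5 — p-nitro group further stabilises the sulfonate
AcO⁻: pKₐ(CH₃COOH) ≈ 4.8
RS⁻: pKₐ(RSH (a thiol)) ≈ 10.5 — moderately basic; rarely leaves without activation
NH₂⁻: pKₐ(NH₃) ≈ 38
The question asks for worst first, so the sequence is read in increasing leaving-group ability.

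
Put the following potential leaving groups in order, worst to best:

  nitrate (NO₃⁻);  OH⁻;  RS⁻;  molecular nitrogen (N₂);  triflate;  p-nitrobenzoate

molecular nitrogen (N₂): no meaningful conjugate acid; N₂ departs as an exceptionally stable neutral molecule
triflate: pKₐ(CF₃SO₃H (triflic acid)) ≈ -14 — charge spread over three oxygens and a CF₃ group; the premier leaving group in synthesis
nitrate (NO₃⁻): pKₐ(HNO₃) ≈ -1.3
p-nitrobenzoate: pKₐ(p-nitrobenzoic acid) ≈ 3.4
RS⁻: pKₐ(RSH (a thiol)) ≈ 10.5 — moderately basic; rarely leaves without activation
OH⁻: pKₐ(H₂O) ≈ 15.7 — strong base; essentially never leaves without prior activation
Listed from poorest to best leaving group as asked.

OH⁻ < RS⁻ < p-nitrobenzoate < nitrate (NO₃⁻) < triflate < molecular nitrogen (N₂)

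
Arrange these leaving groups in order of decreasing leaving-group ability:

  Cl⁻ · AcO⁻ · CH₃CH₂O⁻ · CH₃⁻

The more stable X⁻ (or X) is on its own — i.e. the weaker a base it is — the better a leaving group it makes.
Cl⁻: pKₐ(HCl) ≈ -7
AcO⁻: pKₐ(CH₃COOH) ≈ 4.8 — resonance-stabilised but still a weak base
CH₃CH₂O⁻: pKₐ(CH₃CH₂OH) ≈ 16 — strong base; alkoxides do not leave unassisted
CH₃⁻: pKₐ(CH₄) ≈ 48 — unstabilised carbanion; the worst conceivable leaving group

Cl⁻ > AcO⁻ > CH₃CH₂O⁻ > CH₃⁻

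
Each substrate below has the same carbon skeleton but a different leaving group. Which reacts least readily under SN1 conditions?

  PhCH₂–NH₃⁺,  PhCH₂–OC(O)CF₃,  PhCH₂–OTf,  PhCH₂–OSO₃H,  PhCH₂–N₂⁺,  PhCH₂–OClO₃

PhCH₂–NH₃⁺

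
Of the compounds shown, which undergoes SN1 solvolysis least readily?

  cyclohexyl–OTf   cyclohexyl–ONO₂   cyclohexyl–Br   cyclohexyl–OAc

Same R in every case — rank the leaving groups.
The more stable X⁻ (or X) is on its own — i.e. the weaker a base it is — the better a leaving group it makes.
cyclohexyl–OTf loses OTf⁻: pKₐ(CF₃SO₃H (triflic acid)) ≈ -14
cyclohexyl–Br loses Br⁻: pKₐ(HBr) ≈ -9
cyclohexyl–ONO₂ loses NO₃⁻: pKₐ(HNO₃) ≈ -1.3
cyclohexyl–OAc loses AcO⁻: pKₐ(CH₃COOH) ≈ 4.8

cyclohexyl–OAc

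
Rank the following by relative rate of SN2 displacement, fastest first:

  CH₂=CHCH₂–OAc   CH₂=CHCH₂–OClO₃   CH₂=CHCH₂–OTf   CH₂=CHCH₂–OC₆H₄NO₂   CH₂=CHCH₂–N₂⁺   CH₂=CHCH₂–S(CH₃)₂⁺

The skeletons are identical, so relative rate is governed entirely by leaving-group ability.
Leaving-group ability tracks the stability of the departed species; conjugate-acid pKₐ is the usual yardstick (lower pKₐ → better LG).
CH₂=CHCH₂–N₂⁺ loses N₂: no meaningful conjugate acid; N₂ departs as an exceptionally stable neutral molecule
CH₂=CHCH₂–OTf loses OTf⁻: pKₐ(CF₃SO₃H (triflic acid)) ≈ -14
CH₂=CHCH₂–OClO₃ loses ClO₄⁻: pKₐ(HClO₄) ≈ -10
CH₂=CHCH₂–S(CH₃)₂⁺ loses SR'₂: pKₐ(R'₂SH⁺) ≈ -7
CH₂=CHCH₂–OAc loses AcO⁻: pKₐ(CH₃COOH) ≈ 4.8
CH₂=CHCH₂–OC₆H₄NO₂ loses p-O₂N–C₆H₄–O⁻: pKₐ(p-nitrophenol) ≈ 7.2

CH₂=CHCH₂–N₂⁺ > CH₂=CHCH₂–OTf > CH₂=CHCH₂–OClO₃ > CH₂=CHCH₂–S(CH₃)₂⁺ > CH₂=CHCH₂–OAc > CH₂=CHCH₂–OC₆H₄NO₂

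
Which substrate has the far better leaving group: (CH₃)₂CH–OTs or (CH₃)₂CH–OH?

(CH₃)₂CH–OTs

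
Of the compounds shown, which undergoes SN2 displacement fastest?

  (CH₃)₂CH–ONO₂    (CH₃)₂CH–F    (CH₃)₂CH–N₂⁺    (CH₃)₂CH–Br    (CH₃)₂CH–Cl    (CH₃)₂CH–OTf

The skeletons are identical, so relative rate is governed entirely by leaving-group ability.
Leaving-group ability tracks the stability of the departed species; conjugate-acid pKₐ is the usual yardstick (lower pKₐ → better LG).
(CH₃)₂CH–N₂⁺ loses N₂: no meaningful conjugate acid; N₂ departs as an exceptionally stable neutral molecule
(CH₃)₂CH–OTf loses OTf⁻: pKₐ(CF₃SO₃H (triflic acid)) ≈ -14
(CH₃)₂CH–Br loses Br⁻: pKₐ(HBr) ≈ -9
(CH₃)₂CH–Cl loses Cl⁻: pKₐ(HCl) ≈ -7
(CH₃)₂CH–ONO₂ loses NO₃⁻: pKₐ(HNO₃) ≈ -1.3
(CH₃)₂CH–F loses F⁻: pKₐ(HF) ≈ 3.2

(CH₃)₂CH–N₂⁺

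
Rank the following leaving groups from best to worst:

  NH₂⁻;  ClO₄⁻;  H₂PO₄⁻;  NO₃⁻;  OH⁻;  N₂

N₂ > ClO₄⁻ > NO₃⁻ > H₂PO₄⁻ > OH⁻ > NH₂⁻

N₂: no meaningful conjugate acid; N₂ departs as an exceptionally stable neutral molecule
ClO₄⁻: pKₐ(HClO₄) ≈ -10 — extremely weak base; rarely used for safety reasons
NO₃⁻: pKₐ(HNO₃) ≈ -1.3 — resonance-delocalised over three oxygens
H₂PO₄⁻: pKₐ(H₃PO₄) ≈ 2.1 — moderate base; biological leaving group after further activation
OH⁻: pKₐ(H₂O) ≈ 15.7
NH₂⁻: pKₐ(NH₃) ≈ 38 — extremely strong base; never a leaving group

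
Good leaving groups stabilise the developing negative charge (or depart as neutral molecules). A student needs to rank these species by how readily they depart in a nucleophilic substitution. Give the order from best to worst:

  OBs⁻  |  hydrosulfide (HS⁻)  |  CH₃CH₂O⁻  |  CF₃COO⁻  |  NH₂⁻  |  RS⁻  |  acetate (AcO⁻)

OBs⁻ > CF₃COO⁻ > acetate (AcO⁻) > hydrosulfide (HS⁻) > RS⁻ > CH₃CH₂O⁻ > NH₂⁻

The more stable X⁻ (or X) is on its own — i.e. the weaker a base it is — the better a leaving group it makes.
OBs⁻: pKₐ(p-BrC₆H₄SO₃H) ≈ -2.8
CF₃COO⁻: pKₐ(CF₃COOH) ≈ 0.2
acetate (AcO⁻): pKₐ(CH₃COOH) ≈ 4.8
hydrosulfide (HS⁻): pKₐ(H₂S) ≈ 7
RS⁻: pKₐ(RSH (a thiol)) ≈ 10.5
CH₃CH₂O⁻: pKₐ(CH₃CH₂OH) ≈ 16
NH₂⁻: pKₐ(NH₃) ≈ 38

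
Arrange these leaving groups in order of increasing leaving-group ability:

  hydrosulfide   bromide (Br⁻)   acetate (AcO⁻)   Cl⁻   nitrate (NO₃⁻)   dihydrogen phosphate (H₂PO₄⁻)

hydrosulfide < acetate (AcO⁻) < dihydrogen phosphate (H₂PO₄⁻) < nitrate (NO₃⁻) < Cl⁻ < bromide (Br⁻)

A good leaving group is a weak base: the lower the pKₐ of its conjugate acid, the more readily it departs.
bromide (Br⁻): pKₐ(HBr) ≈ -9
Cl⁻: pKₐ(HCl) ≈ -7
nitrate (NO₃⁻): pKₐ(HNO₃) ≈ -1.3
dihydrogen phosphate (H₂PO₄⁻): pKₐ(H₃PO₄) ≈ 2.1
acetate (AcO⁻): pKₐ(CH₃COOH) ≈ 4.8
hydrosulfide: pKₐ(H₂S) ≈ 7
Reversing gives the worst-to-best order requested.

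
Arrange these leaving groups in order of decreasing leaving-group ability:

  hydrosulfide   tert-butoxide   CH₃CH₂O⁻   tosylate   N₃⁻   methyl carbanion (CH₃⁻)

tosylate: pKₐ(p-CH₃C₆H₄SO₃H (TsOH)) ≈ -2.8 — resonance-delocalised arenesulfonate
N₃⁻: pKₐ(HN₃) ≈ 4.7 — linear, resonance-stabilised
hydrosulfide: pKₐ(H₂S) ≈ 7 — larger and more polarisable than the oxygen analogue
CH₃CH₂O⁻: pKₐ(CH₃CH₂OH) ≈ 16 — strong base; alkoxides do not leave unassisted
tert-butoxide: pKₐ(t-BuOH) ≈ 18 — bulky, strongly basic alkoxide
methyl carbanion (CH₃⁻): pKₐ(CH₄) ≈ 48 — unstabilised carbanion; the worst conceivable leaving group

tosylate > N₃⁻ > hydrosulfide > CH₃CH₂O⁻ > tert-butoxide > methyl carbanion (CH₃⁻)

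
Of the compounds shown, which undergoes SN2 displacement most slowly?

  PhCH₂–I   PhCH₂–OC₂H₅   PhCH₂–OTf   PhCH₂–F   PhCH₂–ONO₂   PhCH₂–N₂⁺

Identical carbon frameworks mean the comparison reduces to leaving-group quality.
The more stable X⁻ (or X) is on its own — i.e. the weaker a base it is — the better a leaving group it makes.
PhCH₂–N₂⁺ loses N₂: no meaningful conjugate acid; N₂ departs as an exceptionally stable neutral molecule
PhCH₂–OTf loses OTf⁻: pKₐ(CF₃SO₃H (triflic acid)) ≈ -14
PhCH₂–I loses I⁻: pKₐ(HI) ≈ -10
PhCH₂–ONO₂ loses NO₃⁻: pKₐ(HNO₃) ≈ -1.3
PhCH₂–F loses F⁻: pKₐ(HF) ≈ 3.2
PhCH₂–OC₂H₅ loses CH₃CH₂O⁻: pKₐ(CH₃CH₂OH) ≈ 16

PhCH₂–OC₂H₅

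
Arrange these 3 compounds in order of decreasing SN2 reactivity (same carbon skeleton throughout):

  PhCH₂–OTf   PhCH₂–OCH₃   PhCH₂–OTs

PhCH₂–OTf > PhCH₂–OTs > PhCH₂–OCH₃

The skeletons are identical, so relative rate is governed entirely by leaving-group ability.
Leaving-group ability tracks the stability of the departed species; conjugate-acid pKₐ is the usual yardstick (lower pKₐ → better LG).
PhCH₂–OTf loses OTf⁻: pKₐ(CF₃SO₃H (triflic acid)) ≈ -14
PhCH₂–OTs loses OTs⁻: pKₐ(p-CH₃C₆H₄SO₃H (TsOH)) ≈ -2.8
PhCH₂–OCH₃ loses CH₃O⁻: pKₐ(CH₃OH) ≈ 15.5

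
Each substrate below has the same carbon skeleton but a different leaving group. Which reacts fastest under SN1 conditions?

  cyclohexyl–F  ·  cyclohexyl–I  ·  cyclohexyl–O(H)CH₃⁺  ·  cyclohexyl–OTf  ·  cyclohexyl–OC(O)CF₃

cyclohexyl–OTf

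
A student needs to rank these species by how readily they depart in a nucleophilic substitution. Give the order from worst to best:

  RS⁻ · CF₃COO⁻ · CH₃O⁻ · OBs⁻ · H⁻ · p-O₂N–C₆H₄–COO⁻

A good leaving group is a weak base: the lower the pKₐ of its conjugate acid, the more readily it departs.
OBs⁻: pKₐ(p-BrC₆H₄SO₃H) ≈ -2.8
CF₃COO⁻: pKₐ(CF₃COOH) ≈ 0.2
p-O₂N–C₆H₄–COO⁻: pKₐ(p-nitrobenzoic acid) ≈ 3.4
RS⁻: pKₐ(RSH (a thiol)) ≈ 10.5
CH₃O⁻: pKₐ(CH₃OH) ≈ 15.5
H⁻: pKₐ(H₂) ≈ 36
Reversing gives the worst-to-best order requested.

H⁻ < CH₃O⁻ < RS⁻ < p-O₂N–C₆H₄–COO⁻ < CF₃COO⁻ < OBs⁻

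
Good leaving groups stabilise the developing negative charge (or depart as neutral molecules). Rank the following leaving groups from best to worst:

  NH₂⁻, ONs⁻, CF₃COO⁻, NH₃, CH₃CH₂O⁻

The more stable X⁻ (or X) is on its own — i.e. the weaker a base it is — the better a leaving group it makes.
ONs⁻: pKₐ(p-O₂NC₆H₄SO₃H) ≈ -3.5
CF₃COO⁻: pKₐ(CF₃COOH) ≈ 0.2
NH₃: pKₐ(NH₄⁺) ≈ 9.2
CH₃CH₂O⁻: pKₐ(CH₃CH₂OH) ≈ 16
NH₂⁻: pKₐ(NH₃) ≈ 38

ONs⁻ > CF₃COO⁻ > NH₃ > CH₃CH₂O⁻ > NH₂⁻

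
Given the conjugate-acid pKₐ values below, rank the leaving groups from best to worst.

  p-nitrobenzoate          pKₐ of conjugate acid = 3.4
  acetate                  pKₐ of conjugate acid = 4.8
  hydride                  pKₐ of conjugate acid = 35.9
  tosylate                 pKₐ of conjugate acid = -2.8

Lower conjugate-acid pKₐ ⇒ weaker base ⇒ better leaving group.
Sorting by the given values: tosylate (-2.8), p-nitrobenzoate (3.4), acetate (4.8), hydride (35.9).

tosylate > p-nitrobenzoate > acetate > hydride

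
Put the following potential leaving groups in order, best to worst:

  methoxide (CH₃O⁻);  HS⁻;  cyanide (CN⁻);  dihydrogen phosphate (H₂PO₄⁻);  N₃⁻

dihydrogen phosphate (H₂PO₄⁻) > N₃⁻ > HS⁻ > cyanide (CN⁻) > methoxide (CH₃O⁻)

dihydrogen phosphate (H₂PO₄⁻): pKₐ(H₃PO₄) ≈ 2.1
N₃⁻: pKₐ(HN₃) ≈ 4.7
HS⁻: pKₐ(H₂S) ≈ 7
cyanide (CN⁻): pKₐ(HCN) ≈ 9.2
methoxide (CH₃O⁻): pKₐ(CH₃OH) ≈ 15.5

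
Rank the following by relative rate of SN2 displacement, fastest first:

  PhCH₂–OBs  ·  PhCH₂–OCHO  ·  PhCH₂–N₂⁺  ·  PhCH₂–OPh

PhCH₂–N₂⁺ > PhCH₂–OBs > PhCH₂–OCHO > PhCH₂–OPh

Identical carbon frameworks mean the comparison reduces to leaving-group quality.
Rank by basicity of the departing species: weakest base leaves most easily.
PhCH₂–N₂⁺ loses N₂: no meaningful conjugate acid; N₂ departs as an exceptionally stable neutral molecule
PhCH₂–OBs loses OBs⁻: pKₐ(p-BrC₆H₄SO₃H) ≈ -2.8
PhCH₂–OCHO loses HCOO⁻: pKₐ(HCOOH) ≈ 3.8
PhCH₂–OPh loses PhO⁻: pKₐ(C₆H₅OH (phenol)) ≈ 10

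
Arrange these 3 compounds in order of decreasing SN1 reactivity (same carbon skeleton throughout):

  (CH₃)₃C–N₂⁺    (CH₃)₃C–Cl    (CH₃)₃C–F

(CH₃)₃C–N₂⁺ > (CH₃)₃C–Cl > (CH₃)₃C–F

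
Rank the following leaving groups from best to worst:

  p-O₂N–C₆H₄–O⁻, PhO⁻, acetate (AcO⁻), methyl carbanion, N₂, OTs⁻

N₂ > OTs⁻ > acetate (AcO⁻) > p-O₂N–C₆H₄–O⁻ > PhO⁻ > methyl carbanion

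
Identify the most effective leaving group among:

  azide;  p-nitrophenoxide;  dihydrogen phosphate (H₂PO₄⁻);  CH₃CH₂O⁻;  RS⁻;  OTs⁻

A good leaving group is a weak base: the lower the pKₐ of its conjugate acid, the more readily it departs.
OTs⁻: pKₐ(p-CH₃C₆H₄SO₃H (TsOH)) ≈ -2.8
dihydrogen phosphate (H₂PO₄⁻): pKₐ(H₃PO₄) ≈ 2.1
azide: pKₐ(HN₃) ≈ 4.7
p-nitrophenoxide: pKₐ(p-nitrophenol) ≈ 7.2
RS⁻: pKₐ(RSH (a thiol)) ≈ 10.5
CH₃CH₂O⁻: pKₐ(CH₃CH₂OH) ≈ 16

OTs⁻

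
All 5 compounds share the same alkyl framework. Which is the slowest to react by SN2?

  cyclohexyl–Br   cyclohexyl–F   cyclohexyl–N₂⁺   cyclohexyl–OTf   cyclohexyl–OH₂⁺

Identical carbon frameworks mean the comparison reduces to leaving-group quality.
Leaving-group ability tracks the stability of the departed species; conjugate-acid pKₐ is the usual yardstick (lower pKₐ → better LG).
cyclohexyl–N₂⁺ loses N₂: no meaningful conjugate acid; N₂ departs as an exceptionally stable neutral molecule
cyclohexyl–OTf loses OTf⁻: pKₐ(CF₃SO₃H (triflic acid)) ≈ -14
cyclohexyl–Br loses Br⁻: pKₐ(HBr) ≈ -9
cyclohexyl–OH₂⁺ loses H₂O: pKₐ(H₃O⁺) ≈ -1.7
cyclohexyl–F loses F⁻: pKₐ(HF) ≈ 3.2

cyclohexyl–F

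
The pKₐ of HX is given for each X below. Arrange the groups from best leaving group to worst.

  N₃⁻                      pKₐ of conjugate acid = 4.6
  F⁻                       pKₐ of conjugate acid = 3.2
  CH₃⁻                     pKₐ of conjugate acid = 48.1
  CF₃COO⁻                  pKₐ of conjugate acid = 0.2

Lower conjugate-acid pKₐ ⇒ weaker base ⇒ better leaving group.
Sorting by the given values: CF₃COO⁻ (0.2), F⁻ (3.2), N₃⁻ (4.6), CH₃⁻ (48.1).

CF₃COO⁻ > F⁻ > N₃⁻ > CH₃⁻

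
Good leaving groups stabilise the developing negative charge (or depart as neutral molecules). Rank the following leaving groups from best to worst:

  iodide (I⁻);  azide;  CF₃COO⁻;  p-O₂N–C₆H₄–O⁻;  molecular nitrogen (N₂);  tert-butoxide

molecular nitrogen (N₂) > iodide (I⁻) > CF₃COO⁻ > azide > p-O₂N–C₆H₄–O⁻ > tert-butoxide

The more stable X⁻ (or X) is on its own — i.e. the weaker a base it is — the better a leaving group it makes.
molecular nitrogen (N₂): no meaningful conjugate acid; N₂ departs as an exceptionally stable neutral molecule
iodide (I⁻): pKₐ(HI) ≈ -10 — large, highly polarisable; very weak base
CF₃COO⁻: pKₐ(CF₃COOH) ≈ 0.2 — strongly electron-withdrawing CF₃ stabilises the carboxylate
azide: pKₐ(HN₃) ≈ 4.7 — linear, resonance-stabilised
p-O₂N–C₆H₄–O⁻: pKₐ(p-nitrophenol) ≈ 7.2
tert-butoxide: pKₐ(t-BuOH) ≈ 18 — bulky, strongly basic alkoxide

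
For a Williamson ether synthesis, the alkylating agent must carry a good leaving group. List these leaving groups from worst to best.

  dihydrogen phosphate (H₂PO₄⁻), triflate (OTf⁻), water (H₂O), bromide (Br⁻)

triflate (OTf⁻): pKₐ(CF₃SO₃H (triflic acid)) ≈ -14
bromide (Br⁻): pKₐ(HBr) ≈ -9 — weak base; good leaving group
water (H₂O): pKₐ(H₃O⁺) ≈ -1.7
dihydrogen phosphate (H₂PO₄⁻): pKₐ(H₃PO₄) ≈ 2.1
The question asks for worst first, so the sequence is read in increasing leaving-group ability.

dihydrogen phosphate (H₂PO₄⁻) < water (H₂O) < bromide (Br⁻) < triflate (OTf⁻)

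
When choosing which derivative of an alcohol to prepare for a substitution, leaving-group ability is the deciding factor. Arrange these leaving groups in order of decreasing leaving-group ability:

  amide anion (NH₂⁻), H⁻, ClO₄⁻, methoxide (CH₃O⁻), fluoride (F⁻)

Rank by basicity of the departing species: weakest base leaves most easily.
ClO₄⁻: pKₐ(HClO₄) ≈ -10 — extremely weak base; rarely used for safety reasons
fluoride (F⁻): pKₐ(HF) ≈ 3.2 — small and strongly basic; the poor halide leaving group
methoxide (CH₃O⁻): pKₐ(CH₃OH) ≈ 15.5 — strong base; alkoxides do not leave unassisted
H⁻: pKₐ(H₂) ≈ 36 — extremely strong base; leaves only in special hydride-transfer contexts
amide anion (NH₂⁻): pKₐ(NH₃) ≈ 38 — extremely strong base; never a leaving group

ClO₄⁻ > fluoride (F⁻) > methoxide (CH₃O⁻) > H⁻ > amide anion (NH₂⁻)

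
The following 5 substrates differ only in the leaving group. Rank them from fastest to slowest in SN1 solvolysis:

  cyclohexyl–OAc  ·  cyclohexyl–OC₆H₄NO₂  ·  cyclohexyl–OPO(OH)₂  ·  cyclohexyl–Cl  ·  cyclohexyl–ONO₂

cyclohexyl–Cl > cyclohexyl–ONO₂ > cyclohexyl–OPO(OH)₂ > cyclohexyl–OAc > cyclohexyl–OC₆H₄NO₂

The skeletons are identical, so relative rate is governed entirely by leaving-group ability.
The more stable X⁻ (or X) is on its own — i.e. the weaker a base it is — the better a leaving group it makes.
cyclohexyl–Cl loses Cl⁻: pKₐ(HCl) ≈ -7
cyclohexyl–ONO₂ loses NO₃⁻: pKₐ(HNO₃) ≈ -1.3
cyclohexyl–OPO(OH)₂ loses H₂PO₄⁻: pKₐ(H₃PO₄) ≈ 2.1
cyclohexyl–OAc loses AcO⁻: pKₐ(CH₃COOH) ≈ 4.8
cyclohexyl–OC₆H₄NO₂ loses p-O₂N–C₆H₄–O⁻: pKₐ(p-nitrophenol) ≈ 7.2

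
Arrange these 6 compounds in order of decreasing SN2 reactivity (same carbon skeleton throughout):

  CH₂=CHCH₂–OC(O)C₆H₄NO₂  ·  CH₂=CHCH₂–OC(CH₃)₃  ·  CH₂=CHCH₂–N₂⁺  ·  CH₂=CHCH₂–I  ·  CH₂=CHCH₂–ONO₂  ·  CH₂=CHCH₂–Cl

CH₂=CHCH₂–N₂⁺ > CH₂=CHCH₂–I > CH₂=CHCH₂–Cl > CH₂=CHCH₂–ONO₂ > CH₂=CHCH₂–OC(O)C₆H₄NO₂ > CH₂=CHCH₂–OC(CH₃)₃

The skeletons are identical, so relative rate is governed entirely by leaving-group ability.
The more stable X⁻ (or X) is on its own — i.e. the weaker a base it is — the better a leaving group it makes.
CH₂=CHCH₂–N₂⁺ loses N₂: no meaningful conjugate acid; N₂ departs as an exceptionally stable neutral molecule
CH₂=CHCH₂–I loses I⁻: pKₐ(HI) ≈ -10
CH₂=CHCH₂–Cl loses Cl⁻: pKₐ(HCl) ≈ -7
CH₂=CHCH₂–ONO₂ loses NO₃⁻: pKₐ(HNO₃) ≈ -1.3
CH₂=CHCH₂–OC(O)C₆H₄NO₂ loses p-O₂N–C₆H₄–COO⁻: pKₐ(p-nitrobenzoic acid) ≈ 3.4
CH₂=CHCH₂–OC(CH₃)₃ loses (CH₃)₃CO⁻: pKₐ(t-BuOH) ≈ 18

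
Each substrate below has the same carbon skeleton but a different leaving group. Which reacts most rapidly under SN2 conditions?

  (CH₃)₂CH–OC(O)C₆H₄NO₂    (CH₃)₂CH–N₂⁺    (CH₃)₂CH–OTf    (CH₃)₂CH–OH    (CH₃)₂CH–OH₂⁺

(CH₃)₂CH–N₂⁺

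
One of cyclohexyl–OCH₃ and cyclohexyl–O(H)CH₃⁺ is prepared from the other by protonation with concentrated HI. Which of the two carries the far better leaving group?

From cyclohexyl–OCH₃ the departing group would be CH₃O⁻ (pKₐ(CH₃OH) ≈ 15.5). Strong base; alkoxides do not leave unassisted.
From cyclohexyl–O(H)CH₃⁺ the leaving group is R'OH (pKₐ(R'OH₂⁺) ≈ -2.4). Neutral; leaves from a protonated ether (an oxonium ion, R–O(H)R'⁺).
Protonation with concentrated HI works by allowing neutral methanol, rather than methoxide, to depart, making cyclohexyl–O(H)CH₃⁺ enormously more reactive.

cyclohexyl–O(H)CH₃⁺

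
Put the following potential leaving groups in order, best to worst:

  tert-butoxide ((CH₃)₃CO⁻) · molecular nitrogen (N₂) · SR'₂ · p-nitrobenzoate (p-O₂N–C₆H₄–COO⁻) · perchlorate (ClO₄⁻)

The more stable X⁻ (or X) is on its own — i.e. the weaker a base it is — the better a leaving group it makes.
molecular nitrogen (N₂): no meaningful conjugate acid; N₂ departs as an exceptionally stable neutral molecule
perchlorate (ClO₄⁻): pKₐ(HClO₄) ≈ -10
SR'₂: pKₐ(R'₂SH⁺) ≈ -7 — neutral; leaves from a sulfonium salt (R–SR'₂⁺)
p-nitrobenzoate (p-O₂N–C₆H₄–COO⁻): pKₐ(p-nitrobenzoic acid) ≈ 3.4 — electron-withdrawing nitro group stabilises the carboxylate
tert-butoxide ((CH₃)₃CO⁻): pKₐ(t-BuOH) ≈ 18

molecular nitrogen (N₂) > perchlorate (ClO₄⁻) > SR'₂ > p-nitrobenzoate (p-O₂N–C₆H₄–COO⁻) > tert-butoxide ((CH₃)₃CO⁻)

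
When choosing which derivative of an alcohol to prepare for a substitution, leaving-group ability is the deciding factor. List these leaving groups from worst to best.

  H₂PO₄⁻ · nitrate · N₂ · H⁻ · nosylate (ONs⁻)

H⁻ < H₂PO₄⁻ < nitrate < nosylate (ONs⁻) < N₂

N₂: no meaningful conjugate acid; N₂ departs as an exceptionally stable neutral molecule
nosylate (ONs⁻): pKₐ(p-O₂NC₆H₄SO₃H) ≈ -3.5 — p-nitro group further stabilises the sulfonate
nitrate: pKₐ(HNO₃) ≈ -1.3
H₂PO₄⁻: pKₐ(H₃PO₄) ≈ 2.1 — moderate base; biological leaving group after further activation
H⁻: pKₐ(H₂) ≈ 36
Reversing gives the worst-to-best order requested.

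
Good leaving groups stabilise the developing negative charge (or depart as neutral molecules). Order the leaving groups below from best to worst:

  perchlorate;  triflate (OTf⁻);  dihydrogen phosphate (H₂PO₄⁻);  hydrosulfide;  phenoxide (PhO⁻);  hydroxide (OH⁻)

triflate (OTf⁻) > perchlorate > dihydrogen phosphate (H₂PO₄⁻) > hydrosulfide > phenoxide (PhO⁻) > hydroxide (OH⁻)

The more stable X⁻ (or X) is on its own — i.e. the weaker a base it is — the better a leaving group it makes.
triflate (OTf⁻): pKₐ(CF₃SO₃H (triflic acid)) ≈ -14
perchlorate: pKₐ(HClO₄) ≈ -10 — extremely weak base; rarely used for safety reasons
dihydrogen phosphate (H₂PO₄⁻): pKₐ(H₃PO₄) ≈ 2.1 — moderate base; biological leaving group after further activation
hydrosulfide: pKₐ(H₂S) ≈ 7 — larger and more polarisable than the oxygen analogue
phenoxide (PhO⁻): pKₐ(C₆H₅OH (phenol)) ≈ 10 — resonance into the ring helps, but still a poor LG
hydroxide (OH⁻): pKₐ(H₂O) ≈ 15.7 — strong base; essentially never leaves without prior activation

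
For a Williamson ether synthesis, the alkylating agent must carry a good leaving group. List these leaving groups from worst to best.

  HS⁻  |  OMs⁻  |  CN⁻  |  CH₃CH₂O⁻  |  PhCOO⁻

CH₃CH₂O⁻ < CN⁻ < HS⁻ < PhCOO⁻ < OMs⁻

A good leaving group is a weak base: the lower the pKₐ of its conjugate acid, the more readily it departs.
OMs⁻: pKₐ(CH₃SO₃H (MsOH)) ≈ -1.9
PhCOO⁻: pKₐ(C₆H₅COOH) ≈ 4.2
HS⁻: pKₐ(H₂S) ≈ 7 — larger and more polarisable than the oxygen analogue
CN⁻: pKₐ(HCN) ≈ 9.2 — sp carbon stabilises the charge somewhat, but still a poor LG
CH₃CH₂O⁻: pKₐ(CH₃CH₂OH) ≈ 16
The question asks for worst first, so the sequence is read in increasing leaving-group ability.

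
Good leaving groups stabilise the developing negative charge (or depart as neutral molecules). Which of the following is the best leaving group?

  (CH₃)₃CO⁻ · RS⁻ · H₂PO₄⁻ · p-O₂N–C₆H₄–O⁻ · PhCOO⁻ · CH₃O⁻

H₂PO₄⁻

A good leaving group is a weak base: the lower the pKₐ of its conjugate acid, the more readily it departs.
H₂PO₄⁻: pKₐ(H₃PO₄) ≈ 2.1
PhCOO⁻: pKₐ(C₆H₅COOH) ≈ 4.2
p-O₂N–C₆H₄–O⁻: pKₐ(p-nitrophenol) ≈ 7.2
RS⁻: pKₐ(RSH (a thiol)) ≈ 10.5
CH₃O⁻: pKₐ(CH₃OH) ≈ 15.5
(CH₃)₃CO⁻: pKₐ(t-BuOH) ≈ 18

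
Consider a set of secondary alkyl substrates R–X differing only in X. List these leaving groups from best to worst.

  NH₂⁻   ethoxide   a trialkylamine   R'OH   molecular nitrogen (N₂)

molecular nitrogen (N₂) > R'OH > a trialkylamine > ethoxide > NH₂⁻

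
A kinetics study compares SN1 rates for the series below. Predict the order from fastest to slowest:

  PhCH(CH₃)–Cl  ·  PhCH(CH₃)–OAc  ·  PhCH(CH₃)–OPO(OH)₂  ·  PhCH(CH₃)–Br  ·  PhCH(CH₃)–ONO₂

Same R in every case — rank the leaving groups.
Rank by basicity of the departing species: weakest base leaves most easily.
PhCH(CH₃)–Br loses Br⁻: pKₐ(HBr) ≈ -9
PhCH(CH₃)–Cl loses Cl⁻: pKₐ(HCl) ≈ -7
PhCH(CH₃)–ONO₂ loses NO₃⁻: pKₐ(HNO₃) ≈ -1.3
PhCH(CH₃)–OPO(OH)₂ loses H₂PO₄⁻: pKₐ(H₃PO₄) ≈ 2.1
PhCH(CH₃)–OAc loses AcO⁻: pKₐ(CH₃COOH) ≈ 4.8

PhCH(CH₃)–Br > PhCH(CH₃)–Cl > PhCH(CH₃)–ONO₂ > PhCH(CH₃)–OPO(OH)₂ > PhCH(CH₃)–OAc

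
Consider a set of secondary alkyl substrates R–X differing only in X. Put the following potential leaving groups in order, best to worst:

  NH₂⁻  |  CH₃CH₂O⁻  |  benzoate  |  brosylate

The more stable X⁻ (or X) is on its own — i.e. the weaker a base it is — the better a leaving group it makes.
brosylate: pKₐ(p-BrC₆H₄SO₃H) ≈ -2.8 — arenesulfonate with a p-bromo substituent
benzoate: pKₐ(C₆H₅COOH) ≈ 4.2
CH₃CH₂O⁻: pKₐ(CH₃CH₂OH) ≈ 16
NH₂⁻: pKₐ(NH₃) ≈ 38

brosylate > benzoate > CH₃CH₂O⁻ > NH₂⁻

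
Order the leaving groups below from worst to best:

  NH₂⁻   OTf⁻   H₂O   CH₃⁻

CH₃⁻ < NH₂⁻ < H₂O < OTf⁻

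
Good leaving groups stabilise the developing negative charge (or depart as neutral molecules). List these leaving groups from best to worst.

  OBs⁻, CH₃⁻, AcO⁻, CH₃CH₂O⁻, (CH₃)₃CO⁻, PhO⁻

OBs⁻ > AcO⁻ > PhO⁻ > CH₃CH₂O⁻ > (CH₃)₃CO⁻ > CH₃⁻

Leaving-group ability tracks the stability of the departed species; conjugate-acid pKₐ is the usual yardstick (lower pKₐ → better LG).
OBs⁻: pKₐ(p-BrC₆H₄SO₃H) ≈ -2.8 — arenesulfonate with a p-bromo substituent
AcO⁻: pKₐ(CH₃COOH) ≈ 4.8
PhO⁻: pKₐ(C₆H₅OH (phenol)) ≈ 10
CH₃CH₂O⁻: pKₐ(CH₃CH₂OH) ≈ 16
(CH₃)₃CO⁻: pKₐ(t-BuOH) ≈ 18
CH₃⁻: pKₐ(CH₄) ≈ 48 — unstabilised carbanion; the worst conceivable leaving group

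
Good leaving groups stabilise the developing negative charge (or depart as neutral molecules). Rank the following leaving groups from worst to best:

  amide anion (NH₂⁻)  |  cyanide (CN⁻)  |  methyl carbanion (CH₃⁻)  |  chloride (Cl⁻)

methyl carbanion (CH₃⁻) < amide anion (NH₂⁻) < cyanide (CN⁻) < chloride (Cl⁻)

The more stable X⁻ (or X) is on its own — i.e. the weaker a base it is — the better a leaving group it makes.
chloride (Cl⁻): pKₐ(HCl) ≈ -7
cyanide (CN⁻): pKₐ(HCN) ≈ 9.2
amide anion (NH₂⁻): pKₐ(NH₃) ≈ 38
methyl carbanion (CH₃⁻): pKₐ(CH₄) ≈ 48
The question asks for worst first, so the sequence is read in increasing leaving-group ability.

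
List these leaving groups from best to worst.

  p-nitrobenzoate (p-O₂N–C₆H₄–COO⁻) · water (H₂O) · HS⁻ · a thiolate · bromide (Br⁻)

bromide (Br⁻) > water (H₂O) > p-nitrobenzoate (p-O₂N–C₆H₄–COO⁻) > HS⁻ > a thiolate

Rank by basicity of the departing species: weakest base leaves most easily.
bromide (Br⁻): pKₐ(HBr) ≈ -9
water (H₂O): pKₐ(H₃O⁺) ≈ -1.7 — neutral; leaves from a protonated alcohol (R–OH₂⁺)
p-nitrobenzoate (p-O₂N–C₆H₄–COO⁻): pKₐ(p-nitrobenzoic acid) ≈ 3.4 — electron-withdrawing nitro group stabilises the carboxylate
HS⁻: pKₐ(H₂S) ≈ 7
a thiolate: pKₐ(RSH (a thiol)) ≈ 10.5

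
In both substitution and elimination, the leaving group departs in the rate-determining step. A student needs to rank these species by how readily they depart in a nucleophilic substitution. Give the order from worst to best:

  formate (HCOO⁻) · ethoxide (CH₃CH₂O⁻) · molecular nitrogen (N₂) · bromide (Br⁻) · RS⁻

ethoxide (CH₃CH₂O⁻) < RS⁻ < formate (HCOO⁻) < bromide (Br⁻) < molecular nitrogen (N₂)

molecular nitrogen (N₂): no meaningful conjugate acid; N₂ departs as an exceptionally stable neutral molecule
bromide (Br⁻): pKₐ(HBr) ≈ -9 — weak base; good leaving group
formate (HCOO⁻): pKₐ(HCOOH) ≈ 3.8 — resonance-stabilised carboxylate
RS⁻: pKₐ(RSH (a thiol)) ≈ 10.5 — moderately basic; rarely leaves without activation
ethoxide (CH₃CH₂O⁻): pKₐ(CH₃CH₂OH) ≈ 16 — strong base; alkoxides do not leave unassisted
The question asks for worst first, so the sequence is read in increasing leaving-group ability.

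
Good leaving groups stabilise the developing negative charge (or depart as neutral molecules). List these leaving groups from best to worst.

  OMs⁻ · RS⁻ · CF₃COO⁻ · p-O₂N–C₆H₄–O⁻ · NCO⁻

OMs⁻ > CF₃COO⁻ > NCO⁻ > p-O₂N–C₆H₄–O⁻ > RS⁻

OMs⁻: pKₐ(CH₃SO₃H (MsOH)) ≈ -1.9
CF₃COO⁻: pKₐ(CF₃COOH) ≈ 0.2 — strongly electron-withdrawing CF₃ stabilises the carboxylate
NCO⁻: pKₐ(HOCN) ≈ 3.5
p-O₂N–C₆H₄–O⁻: pKₐ(p-nitrophenol) ≈ 7.2
RS⁻: pKₐ(RSH (a thiol)) ≈ 10.5 — moderately basic; rarely leaves without activation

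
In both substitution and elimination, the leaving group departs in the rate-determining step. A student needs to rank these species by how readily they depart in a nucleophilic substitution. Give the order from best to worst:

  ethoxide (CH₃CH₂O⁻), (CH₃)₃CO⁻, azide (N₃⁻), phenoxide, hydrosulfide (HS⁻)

azide (N₃⁻) > hydrosulfide (HS⁻) > phenoxide > ethoxide (CH₃CH₂O⁻) > (CH₃)₃CO⁻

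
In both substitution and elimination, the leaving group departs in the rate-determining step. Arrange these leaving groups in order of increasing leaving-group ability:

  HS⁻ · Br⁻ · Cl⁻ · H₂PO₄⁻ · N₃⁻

HS⁻ < N₃⁻ < H₂PO₄⁻ < Cl⁻ < Br⁻

Br⁻: pKₐ(HBr) ≈ -9 — weak base; good leaving group
Cl⁻: pKₐ(HCl) ≈ -7
H₂PO₄⁻: pKₐ(H₃PO₄) ≈ 2.1 — moderate base; biological leaving group after further activation
N₃⁻: pKₐ(HN₃) ≈ 4.7 — linear, resonance-stabilised
HS⁻: pKₐ(H₂S) ≈ 7 — larger and more polarisable than the oxygen analogue
The question asks for worst first, so the sequence is read in increasing leaving-group ability.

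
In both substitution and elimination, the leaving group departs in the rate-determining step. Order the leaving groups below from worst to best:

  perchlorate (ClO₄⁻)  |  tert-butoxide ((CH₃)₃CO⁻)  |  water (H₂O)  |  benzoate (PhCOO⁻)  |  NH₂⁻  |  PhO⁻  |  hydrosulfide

NH₂⁻ < tert-butoxide ((CH₃)₃CO⁻) < PhO⁻ < hydrosulfide < benzoate (PhCOO⁻) < water (H₂O) < perchlorate (ClO₄⁻)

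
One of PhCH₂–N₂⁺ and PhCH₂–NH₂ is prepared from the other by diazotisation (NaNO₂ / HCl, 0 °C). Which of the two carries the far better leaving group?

PhCH₂–N₂⁺

From PhCH₂–NH₂ the departing group would be NH₂⁻ (pKₐ(NH₃) ≈ 38). Extremely strong base; never a leaving group.
From PhCH₂–N₂⁺ the leaving group is N₂ (no meaningful conjugate acid; N₂ departs as an exceptionally stable neutral molecule).
Diazotisation (NaNO₂ / HCl, 0 °C) works by generating a diazonium salt that expels N₂, making PhCH₂–N₂⁺ enormously more reactive.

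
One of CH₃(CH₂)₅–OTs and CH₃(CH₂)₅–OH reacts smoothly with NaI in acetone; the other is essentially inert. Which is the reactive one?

CH₃(CH₂)₅–OTs

From CH₃(CH₂)₅–OH the departing group would be OH⁻ (pKₐ(H₂O) ≈ 15.7). Strong base; essentially never leaves without prior activation.
From CH₃(CH₂)₅–OTs the leaving group is OTs⁻ (pKₐ(p-CH₃C₆H₄SO₃H (TsOH)) ≈ -2.8). Resonance-delocalised arenesulfonate.
(In practice CH₃(CH₂)₅–OTs is made from CH₃(CH₂)₅–OH by treatment with TsCl / pyridine, converting the hydroxyl into a tosylate.)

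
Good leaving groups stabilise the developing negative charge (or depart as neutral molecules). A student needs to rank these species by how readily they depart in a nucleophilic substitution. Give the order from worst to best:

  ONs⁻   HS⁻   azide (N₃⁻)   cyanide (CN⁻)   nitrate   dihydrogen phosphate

cyanide (CN⁻) < HS⁻ < azide (N₃⁻) < dihydrogen phosphate < nitrate < ONs⁻

Leaving-group ability tracks the stability of the departed species; conjugate-acid pKₐ is the usual yardstick (lower pKₐ → better LG).
ONs⁻: pKₐ(p-O₂NC₆H₄SO₃H) ≈ -3.5 — p-nitro group further stabilises the sulfonate
nitrate: pKₐ(HNO₃) ≈ -1.3 — resonance-delocalised over three oxygens
dihydrogen phosphate: pKₐ(H₃PO₄) ≈ 2.1 — moderate base; biological leaving group after further activation
azide (N₃⁻): pKₐ(HN₃) ≈ 4.7 — linear, resonance-stabilised
HS⁻: pKₐ(H₂S) ≈ 7
cyanide (CN⁻): pKₐ(HCN) ≈ 9.2
The question asks for worst first, so the sequence is read in increasing leaving-group ability.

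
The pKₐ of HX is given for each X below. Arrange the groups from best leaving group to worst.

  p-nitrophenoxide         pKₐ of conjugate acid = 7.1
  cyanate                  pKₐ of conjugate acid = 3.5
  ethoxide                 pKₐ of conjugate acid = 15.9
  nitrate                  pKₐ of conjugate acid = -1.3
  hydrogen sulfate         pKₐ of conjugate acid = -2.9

hydrogen sulfate > nitrate > cyanate > p-nitrophenoxide > ethoxide

Lower conjugate-acid pKₐ ⇒ weaker base ⇒ better leaving group.
Sorting by the given values: hydrogen sulfate (-2.9), nitrate (-1.3), cyanate (3.5), p-nitrophenoxide (7.1), ethoxide (15.9).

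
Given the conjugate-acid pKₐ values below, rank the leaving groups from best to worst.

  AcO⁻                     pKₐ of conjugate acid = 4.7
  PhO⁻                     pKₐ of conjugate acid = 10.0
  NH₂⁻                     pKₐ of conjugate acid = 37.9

Lower conjugate-acid pKₐ ⇒ weaker base ⇒ better leaving group.
Sorting by the given values: AcO⁻ (4.7), PhO⁻ (10.0), NH₂⁻ (37.9).

AcO⁻ > PhO⁻ > NH₂⁻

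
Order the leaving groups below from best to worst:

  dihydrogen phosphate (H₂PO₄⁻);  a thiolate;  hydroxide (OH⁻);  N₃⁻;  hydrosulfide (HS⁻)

dihydrogen phosphate (H₂PO₄⁻) > N₃⁻ > hydrosulfide (HS⁻) > a thiolate > hydroxide (OH⁻)

Rank by basicity of the departing species: weakest base leaves most easily.
dihydrogen phosphate (H₂PO₄⁻): pKₐ(H₃PO₄) ≈ 2.1
N₃⁻: pKₐ(HN₃) ≈ 4.7
hydrosulfide (HS⁻): pKₐ(H₂S) ≈ 7
a thiolate: pKₐ(RSH (a thiol)) ≈ 10.5
hydroxide (OH⁻): pKₐ(H₂O) ≈ 15.7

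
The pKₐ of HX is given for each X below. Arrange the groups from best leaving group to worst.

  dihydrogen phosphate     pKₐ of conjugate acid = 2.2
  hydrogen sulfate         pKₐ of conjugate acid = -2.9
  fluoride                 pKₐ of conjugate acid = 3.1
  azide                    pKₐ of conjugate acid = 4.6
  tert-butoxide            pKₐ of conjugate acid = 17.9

hydrogen sulfate > dihydrogen phosphate > fluoride > azide > tert-butoxide

Lower conjugate-acid pKₐ ⇒ weaker base ⇒ better leaving group.
Sorting by the given values: hydrogen sulfate (-2.9), dihydrogen phosphate (2.2), fluoride (3.1), azide (4.6), tert-butoxide (17.9).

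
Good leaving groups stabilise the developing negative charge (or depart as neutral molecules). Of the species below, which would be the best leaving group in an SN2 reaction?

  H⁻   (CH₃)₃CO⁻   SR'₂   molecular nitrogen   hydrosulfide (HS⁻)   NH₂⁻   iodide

Rank by basicity of the departing species: weakest base leaves most easily.
molecular nitrogen: no meaningful conjugate acid; N₂ departs as an exceptionally stable neutral molecule
iodide: pKₐ(HI) ≈ -10
SR'₂: pKₐ(R'₂SH⁺) ≈ -7
hydrosulfide (HS⁻): pKₐ(H₂S) ≈ 7
(CH₃)₃CO⁻: pKₐ(t-BuOH) ≈ 18
H⁻: pKₐ(H₂) ≈ 36
NH₂⁻: pKₐ(NH₃) ≈ 38

molecular nitrogen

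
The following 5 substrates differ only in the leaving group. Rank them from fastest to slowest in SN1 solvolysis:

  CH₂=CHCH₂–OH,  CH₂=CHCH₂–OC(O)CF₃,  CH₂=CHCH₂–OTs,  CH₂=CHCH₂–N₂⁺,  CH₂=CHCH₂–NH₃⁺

CH₂=CHCH₂–N₂⁺ > CH₂=CHCH₂–OTs > CH₂=CHCH₂–OC(O)CF₃ > CH₂=CHCH₂–NH₃⁺ > CH₂=CHCH₂–OH

With the same alkyl group throughout, only the leaving group differentiates the rates.
The more stable X⁻ (or X) is on its own — i.e. the weaker a base it is — the better a leaving group it makes.
CH₂=CHCH₂–N₂⁺ loses N₂: no meaningful conjugate acid; N₂ departs as an exceptionally stable neutral molecule
CH₂=CHCH₂–OTs loses OTs⁻: pKₐ(p-CH₃C₆H₄SO₃H (TsOH)) ≈ -2.8
CH₂=CHCH₂–OC(O)CF₃ loses CF₃COO⁻: pKₐ(CF₃COOH) ≈ 0.2
CH₂=CHCH₂–NH₃⁺ loses NH₃: pKₐ(NH₄⁺) ≈ 9.2
CH₂=CHCH₂–OH loses OH⁻: pKₐ(H₂O) ≈ 15.7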